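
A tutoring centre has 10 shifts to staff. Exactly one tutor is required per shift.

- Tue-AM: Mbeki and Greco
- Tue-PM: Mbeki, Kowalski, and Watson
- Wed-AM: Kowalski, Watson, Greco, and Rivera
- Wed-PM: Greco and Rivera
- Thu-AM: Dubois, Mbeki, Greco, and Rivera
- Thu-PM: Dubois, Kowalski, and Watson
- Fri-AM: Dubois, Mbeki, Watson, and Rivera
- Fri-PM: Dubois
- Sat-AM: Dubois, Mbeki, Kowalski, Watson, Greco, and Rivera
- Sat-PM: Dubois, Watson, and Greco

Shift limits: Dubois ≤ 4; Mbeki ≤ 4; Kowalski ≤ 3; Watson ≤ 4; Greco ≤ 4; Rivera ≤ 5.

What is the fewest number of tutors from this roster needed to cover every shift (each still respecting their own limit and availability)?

3

10 slots to fill and no one can take more than 5, so at least ⌈10/5⌉ = 2 tutors are needed.
Any 2 tutors together have capacity at most 5+4 = 9 < 10 slots, so 2 can never suffice.
Dubois, Mbeki, and Greco alone can cover everything: Tue-AM→Mbeki, Tue-PM→Mbeki, Wed-AM→Greco, Wed-PM→Greco, Thu-AM→Mbeki, Thu-PM→Dubois, Fri-AM→Dubois, Fri-PM→Dubois, Sat-AM→Mbeki, Sat-PM→Dubois.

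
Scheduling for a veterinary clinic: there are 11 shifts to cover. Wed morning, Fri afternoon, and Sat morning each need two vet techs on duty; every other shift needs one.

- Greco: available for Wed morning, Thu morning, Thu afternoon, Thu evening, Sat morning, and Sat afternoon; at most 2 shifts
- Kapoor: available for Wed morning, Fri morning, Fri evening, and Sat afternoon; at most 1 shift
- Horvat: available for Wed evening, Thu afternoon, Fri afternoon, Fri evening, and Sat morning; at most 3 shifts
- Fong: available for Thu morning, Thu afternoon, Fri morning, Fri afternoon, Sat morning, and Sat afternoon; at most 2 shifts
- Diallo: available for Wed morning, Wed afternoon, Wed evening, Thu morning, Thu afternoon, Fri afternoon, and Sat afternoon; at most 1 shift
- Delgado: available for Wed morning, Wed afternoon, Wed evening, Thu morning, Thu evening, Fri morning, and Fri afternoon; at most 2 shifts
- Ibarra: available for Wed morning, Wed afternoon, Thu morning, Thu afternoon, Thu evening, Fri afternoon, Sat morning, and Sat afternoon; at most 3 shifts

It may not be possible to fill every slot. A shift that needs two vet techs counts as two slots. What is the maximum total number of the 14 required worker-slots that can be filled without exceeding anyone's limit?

14

Total capacity across all vet techs is 2+1+3+2+1+2+3 = 14, and 14 slots are needed, so at most 14 can be filled.
An assignment achieving 14: Wed morning→Delgado+Ibarra, Wed afternoon→Diallo, Wed evening→Horvat, Thu morning→Fong, Thu afternoon→Horvat, Thu evening→Greco, Fri morning→Fong, Fri afternoon→Delgado+Ibarra, Fri evening→Kapoor, Sat morning→Greco+Horvat, Sat afternoon→Ibarra.
Loads: Greco 2/2, Kapoor 1/1, Horvat 3/3, Fong 2/2, Diallo 1/1, Delgado 2/2, Ibarra 3/3.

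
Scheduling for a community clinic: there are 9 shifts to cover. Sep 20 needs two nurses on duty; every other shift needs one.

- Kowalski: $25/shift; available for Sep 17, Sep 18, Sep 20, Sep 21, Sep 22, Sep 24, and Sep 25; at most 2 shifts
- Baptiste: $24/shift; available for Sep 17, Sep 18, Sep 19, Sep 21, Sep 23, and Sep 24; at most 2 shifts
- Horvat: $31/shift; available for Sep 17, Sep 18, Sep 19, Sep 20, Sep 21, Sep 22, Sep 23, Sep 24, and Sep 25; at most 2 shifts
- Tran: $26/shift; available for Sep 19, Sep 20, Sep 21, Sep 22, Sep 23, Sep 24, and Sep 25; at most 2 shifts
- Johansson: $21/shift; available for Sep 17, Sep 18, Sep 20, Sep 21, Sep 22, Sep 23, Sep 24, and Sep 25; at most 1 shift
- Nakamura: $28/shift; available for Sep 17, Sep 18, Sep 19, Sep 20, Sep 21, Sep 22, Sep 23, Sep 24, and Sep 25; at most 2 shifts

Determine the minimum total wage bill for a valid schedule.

$258

Picking the cheapest available nurse for each shift independently would cost $217, but that ignores the shift limits.
An optimal schedule: Sep 17→Johansson, Sep 18→Baptiste, Sep 19→Baptiste, Sep 20→Nakamura+Horvat, Sep 21→Tran, Sep 22→Kowalski, Sep 23→Tran, Sep 24→Nakamura, Sep 25→Kowalski.
Total: 21 + 24 + 24 + 28 + 31 + 26 + 25 + 26 + 28 + 25 = $258.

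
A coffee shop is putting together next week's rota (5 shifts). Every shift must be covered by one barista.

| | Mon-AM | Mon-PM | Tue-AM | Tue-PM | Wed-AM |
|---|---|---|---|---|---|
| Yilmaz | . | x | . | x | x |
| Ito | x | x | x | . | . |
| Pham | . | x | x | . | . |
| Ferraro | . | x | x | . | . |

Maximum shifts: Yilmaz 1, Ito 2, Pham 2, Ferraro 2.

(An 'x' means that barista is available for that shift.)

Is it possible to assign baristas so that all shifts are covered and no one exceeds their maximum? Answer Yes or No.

No

Total capacity is 7 and 5 slots are needed, so capacity alone doesn't rule it out.
Shifts {Tue-PM, Wed-AM} need 2 worker-slots in total, but the baristas available for any of those shifts (Yilmaz) can supply at most 1 among them. So no valid schedule exists.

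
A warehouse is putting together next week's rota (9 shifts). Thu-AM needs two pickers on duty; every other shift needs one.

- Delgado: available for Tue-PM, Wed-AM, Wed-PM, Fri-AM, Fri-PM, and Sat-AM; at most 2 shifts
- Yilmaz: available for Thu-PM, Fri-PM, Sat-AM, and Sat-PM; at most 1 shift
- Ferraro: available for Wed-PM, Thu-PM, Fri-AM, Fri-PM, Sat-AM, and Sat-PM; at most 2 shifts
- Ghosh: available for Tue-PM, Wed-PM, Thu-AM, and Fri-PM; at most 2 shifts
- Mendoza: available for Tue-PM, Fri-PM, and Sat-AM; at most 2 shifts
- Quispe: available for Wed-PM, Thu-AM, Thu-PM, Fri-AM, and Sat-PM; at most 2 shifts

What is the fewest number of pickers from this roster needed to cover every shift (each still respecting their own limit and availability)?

5

10 slots to fill and no one can take more than 2, so at least ⌈10/2⌉ = 5 pickers are needed.
Delgado, Ferraro, Ghosh, Mendoza, and Quispe alone can cover everything: Tue-PM→Delgado, Wed-AM→Delgado, Wed-PM→Ghosh, Thu-AM→Ghosh+Quispe, Thu-PM→Ferraro, Fri-AM→Quispe, Fri-PM→Mendoza, Sat-AM→Mendoza, Sat-PM→Ferraro.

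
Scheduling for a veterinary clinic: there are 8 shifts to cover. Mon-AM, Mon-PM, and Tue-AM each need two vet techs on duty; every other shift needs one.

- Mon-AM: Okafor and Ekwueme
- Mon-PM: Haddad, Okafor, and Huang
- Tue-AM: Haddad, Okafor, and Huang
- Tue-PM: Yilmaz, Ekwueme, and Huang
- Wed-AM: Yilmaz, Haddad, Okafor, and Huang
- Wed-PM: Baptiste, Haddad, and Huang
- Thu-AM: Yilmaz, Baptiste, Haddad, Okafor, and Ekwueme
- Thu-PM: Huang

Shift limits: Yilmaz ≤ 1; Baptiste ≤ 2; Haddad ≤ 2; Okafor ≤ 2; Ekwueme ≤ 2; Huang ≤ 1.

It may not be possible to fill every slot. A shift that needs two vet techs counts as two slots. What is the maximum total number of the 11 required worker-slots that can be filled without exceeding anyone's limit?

10

Total capacity across all vet techs is 1+2+2+2+2+1 = 10, and 11 slots are needed, so at most 10 can be filled.
An assignment achieving 10: Mon-AM→Okafor+Ekwueme, Mon-PM→Haddad+Okafor, Tue-AM→Haddad, Tue-PM→Ekwueme, Wed-AM→Yilmaz, Wed-PM→Baptiste, Thu-AM→Baptiste, Thu-PM→Huang.
Loads: Yilmaz 1/1, Baptiste 2/2, Haddad 2/2, Okafor 2/2, Ekwueme 2/2, Huang 1/1.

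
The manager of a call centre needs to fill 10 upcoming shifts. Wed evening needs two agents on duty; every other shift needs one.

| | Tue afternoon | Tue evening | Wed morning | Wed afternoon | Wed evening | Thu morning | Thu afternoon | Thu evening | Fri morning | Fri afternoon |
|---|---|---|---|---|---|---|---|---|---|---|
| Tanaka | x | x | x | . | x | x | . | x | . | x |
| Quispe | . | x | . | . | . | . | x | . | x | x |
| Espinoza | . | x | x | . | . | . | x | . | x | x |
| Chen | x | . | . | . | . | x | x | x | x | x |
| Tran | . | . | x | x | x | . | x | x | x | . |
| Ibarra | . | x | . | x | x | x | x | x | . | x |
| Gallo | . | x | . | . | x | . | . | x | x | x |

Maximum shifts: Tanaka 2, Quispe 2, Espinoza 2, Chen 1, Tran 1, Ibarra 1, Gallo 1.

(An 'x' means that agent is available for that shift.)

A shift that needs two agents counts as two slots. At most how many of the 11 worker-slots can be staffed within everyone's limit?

Total capacity across all agents is 2+2+2+1+1+1+1 = 10, and 11 slots are needed, so at most 10 can be filled.
An assignment achieving 10: Tue afternoon→Tanaka, Tue evening→Quispe, Wed morning→Tanaka, Wed afternoon→Tran, Wed evening→Ibarra+Gallo, Thu morning→Chen, Thu afternoon→Quispe, Fri morning→Espinoza, Fri afternoon→Espinoza.
Loads: Tanaka 2/2, Quispe 2/2, Espinoza 2/2, Chen 1/1, Tran 1/1, Ibarra 1/1, Gallo 1/1.

10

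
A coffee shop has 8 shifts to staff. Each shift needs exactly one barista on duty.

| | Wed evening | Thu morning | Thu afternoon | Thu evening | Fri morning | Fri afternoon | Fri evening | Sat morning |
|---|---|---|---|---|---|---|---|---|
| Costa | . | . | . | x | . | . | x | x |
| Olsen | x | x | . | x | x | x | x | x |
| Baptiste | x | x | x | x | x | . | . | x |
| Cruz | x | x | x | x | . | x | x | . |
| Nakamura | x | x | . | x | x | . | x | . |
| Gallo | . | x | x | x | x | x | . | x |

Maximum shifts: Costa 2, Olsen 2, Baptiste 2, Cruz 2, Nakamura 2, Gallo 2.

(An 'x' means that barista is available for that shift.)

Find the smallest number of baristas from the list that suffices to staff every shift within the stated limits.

8 slots to fill and no one can take more than 2, so at least ⌈8/2⌉ = 4 baristas are needed.
Costa, Olsen, Baptiste, and Cruz alone can cover everything: Wed evening→Baptiste, Thu morning→Cruz, Thu afternoon→Baptiste, Thu evening→Cruz, Fri morning→Olsen, Fri afternoon→Olsen, Fri evening→Costa, Sat morning→Costa.

4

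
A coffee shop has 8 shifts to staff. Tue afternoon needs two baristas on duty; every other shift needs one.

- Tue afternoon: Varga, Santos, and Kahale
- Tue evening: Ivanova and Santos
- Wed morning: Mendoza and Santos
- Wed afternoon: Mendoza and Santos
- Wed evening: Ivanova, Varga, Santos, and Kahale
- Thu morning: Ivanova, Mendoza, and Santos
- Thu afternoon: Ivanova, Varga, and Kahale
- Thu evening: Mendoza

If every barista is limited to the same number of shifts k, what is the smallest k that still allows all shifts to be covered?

2

With 5 baristas and 9 worker-slots to fill, someone must work at least ⌈9/5⌉ = 2 shifts, so k ≥ 2.
k = 2 works: Tue afternoon→Varga+Santos, Tue evening→Ivanova, Wed morning→Mendoza, Wed afternoon→Santos, Wed evening→Kahale, Thu morning→Ivanova, Thu afternoon→Varga, Thu evening→Mendoza.
Loads: Ivanova 2, Varga 2, Mendoza 2, Santos 2, Kahale 1 — all ≤ 2.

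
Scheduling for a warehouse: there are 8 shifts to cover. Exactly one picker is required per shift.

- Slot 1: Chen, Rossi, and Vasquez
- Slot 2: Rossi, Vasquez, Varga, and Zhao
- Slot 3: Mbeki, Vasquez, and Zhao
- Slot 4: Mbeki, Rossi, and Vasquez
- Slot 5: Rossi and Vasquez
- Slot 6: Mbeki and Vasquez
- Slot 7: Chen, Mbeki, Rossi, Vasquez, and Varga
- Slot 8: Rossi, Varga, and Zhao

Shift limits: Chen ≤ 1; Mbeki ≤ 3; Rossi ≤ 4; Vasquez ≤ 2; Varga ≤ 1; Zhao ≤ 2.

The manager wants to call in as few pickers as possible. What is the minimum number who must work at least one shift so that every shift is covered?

8 slots to fill and no one can take more than 4, so at least ⌈8/4⌉ = 2 pickers are needed.
Any 2 pickers together have capacity at most 4+3 = 7 < 8 slots, so 2 can never suffice.
Chen, Mbeki, and Rossi alone can cover everything: Slot 1→Chen, Slot 2→Rossi, Slot 3→Mbeki, Slot 4→Mbeki, Slot 5→Rossi, Slot 6→Mbeki, Slot 7→Rossi, Slot 8→Rossi.

3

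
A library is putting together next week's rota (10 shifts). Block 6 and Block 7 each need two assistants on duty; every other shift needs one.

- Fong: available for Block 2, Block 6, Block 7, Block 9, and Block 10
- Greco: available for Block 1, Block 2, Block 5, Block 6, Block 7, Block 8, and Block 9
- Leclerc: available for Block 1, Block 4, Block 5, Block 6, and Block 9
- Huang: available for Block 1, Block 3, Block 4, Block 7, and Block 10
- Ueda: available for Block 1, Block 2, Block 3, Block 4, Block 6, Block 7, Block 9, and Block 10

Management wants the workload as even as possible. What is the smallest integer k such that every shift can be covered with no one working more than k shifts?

3

With 5 assistants and 12 worker-slots to fill, someone must work at least ⌈12/5⌉ = 3 shifts, so k ≥ 3.
k = 3 works: Block 1→Greco, Block 2→Fong, Block 3→Huang, Block 4→Leclerc, Block 5→Greco, Block 6→Leclerc+Ueda, Block 7→Huang+Ueda, Block 8→Greco, Block 9→Fong, Block 10→Fong.
Loads: Fong 3, Greco 3, Leclerc 2, Huang 2, Ueda 2 — all ≤ 3.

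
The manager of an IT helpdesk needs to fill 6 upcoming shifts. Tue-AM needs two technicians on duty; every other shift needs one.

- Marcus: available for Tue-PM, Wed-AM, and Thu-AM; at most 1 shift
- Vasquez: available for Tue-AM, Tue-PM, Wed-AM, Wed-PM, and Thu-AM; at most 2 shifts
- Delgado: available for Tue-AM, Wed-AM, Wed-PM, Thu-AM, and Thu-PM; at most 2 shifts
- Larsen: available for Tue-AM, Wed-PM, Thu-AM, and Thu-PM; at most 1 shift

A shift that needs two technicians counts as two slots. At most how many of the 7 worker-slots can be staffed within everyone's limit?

Total capacity across all technicians is 1+2+2+1 = 6, and 7 slots are needed, so at most 6 can be filled.
An assignment achieving 6: Tue-AM→Vasquez+Delgado, Tue-PM→Marcus, Wed-AM→Vasquez, Wed-PM→Larsen, Thu-PM→Delgado.
Loads: Marcus 1/1, Vasquez 2/2, Delgado 2/2, Larsen 1/1.

6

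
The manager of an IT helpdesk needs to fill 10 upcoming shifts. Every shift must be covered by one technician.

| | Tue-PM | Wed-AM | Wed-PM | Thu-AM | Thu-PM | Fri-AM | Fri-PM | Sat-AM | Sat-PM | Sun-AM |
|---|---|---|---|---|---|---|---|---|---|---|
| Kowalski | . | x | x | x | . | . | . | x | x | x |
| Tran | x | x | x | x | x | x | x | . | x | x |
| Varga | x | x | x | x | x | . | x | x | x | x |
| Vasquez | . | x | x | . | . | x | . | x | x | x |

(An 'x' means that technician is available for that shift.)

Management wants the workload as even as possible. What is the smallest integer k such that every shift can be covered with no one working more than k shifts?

3

With 4 technicians and 10 worker-slots to fill, someone must work at least ⌈10/4⌉ = 3 shifts, so k ≥ 3.
k = 3 works: Tue-PM→Tran, Wed-AM→Kowalski, Wed-PM→Varga, Thu-AM→Kowalski, Thu-PM→Tran, Fri-AM→Tran, Fri-PM→Varga, Sat-AM→Kowalski, Sat-PM→Varga, Sun-AM→Vasquez.
Loads: Kowalski 3, Tran 3, Varga 3, Vasquez 1 — all ≤ 3.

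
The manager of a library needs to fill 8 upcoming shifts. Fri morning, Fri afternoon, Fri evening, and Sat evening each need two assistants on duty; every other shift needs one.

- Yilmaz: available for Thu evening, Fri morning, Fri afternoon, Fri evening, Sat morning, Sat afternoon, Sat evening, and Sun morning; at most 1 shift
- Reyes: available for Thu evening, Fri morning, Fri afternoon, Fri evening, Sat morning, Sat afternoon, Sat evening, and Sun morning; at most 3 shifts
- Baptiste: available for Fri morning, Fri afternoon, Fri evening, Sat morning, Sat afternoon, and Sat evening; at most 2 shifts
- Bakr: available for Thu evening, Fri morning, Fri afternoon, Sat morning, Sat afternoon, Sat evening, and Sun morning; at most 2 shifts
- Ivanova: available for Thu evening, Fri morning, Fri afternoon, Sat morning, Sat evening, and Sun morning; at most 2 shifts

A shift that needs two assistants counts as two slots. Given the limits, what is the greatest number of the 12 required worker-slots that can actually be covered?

10

Total capacity across all assistants is 1+3+2+2+2 = 10, and 12 slots are needed, so at most 10 can be filled.
An assignment achieving 10: Thu evening→Reyes, Fri morning→Baptiste+Bakr, Fri afternoon→Baptiste+Ivanova, Fri evening→Yilmaz+Reyes, Sat morning→Ivanova, Sat afternoon→Reyes, Sun morning→Bakr.
Loads: Yilmaz 1/1, Reyes 3/3, Baptiste 2/2, Bakr 2/2, Ivanova 2/2.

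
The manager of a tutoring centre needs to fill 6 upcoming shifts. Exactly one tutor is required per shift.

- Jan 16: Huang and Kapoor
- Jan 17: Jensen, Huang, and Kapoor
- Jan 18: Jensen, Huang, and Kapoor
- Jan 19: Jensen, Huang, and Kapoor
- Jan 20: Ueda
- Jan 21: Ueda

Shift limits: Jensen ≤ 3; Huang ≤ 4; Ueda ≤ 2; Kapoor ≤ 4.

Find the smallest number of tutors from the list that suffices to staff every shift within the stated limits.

2

6 slots to fill and no one can take more than 4, so at least ⌈6/4⌉ = 2 tutors are needed.
Huang and Ueda alone can cover everything: Jan 16→Huang, Jan 17→Huang, Jan 18→Huang, Jan 19→Huang, Jan 20→Ueda, Jan 21→Ueda.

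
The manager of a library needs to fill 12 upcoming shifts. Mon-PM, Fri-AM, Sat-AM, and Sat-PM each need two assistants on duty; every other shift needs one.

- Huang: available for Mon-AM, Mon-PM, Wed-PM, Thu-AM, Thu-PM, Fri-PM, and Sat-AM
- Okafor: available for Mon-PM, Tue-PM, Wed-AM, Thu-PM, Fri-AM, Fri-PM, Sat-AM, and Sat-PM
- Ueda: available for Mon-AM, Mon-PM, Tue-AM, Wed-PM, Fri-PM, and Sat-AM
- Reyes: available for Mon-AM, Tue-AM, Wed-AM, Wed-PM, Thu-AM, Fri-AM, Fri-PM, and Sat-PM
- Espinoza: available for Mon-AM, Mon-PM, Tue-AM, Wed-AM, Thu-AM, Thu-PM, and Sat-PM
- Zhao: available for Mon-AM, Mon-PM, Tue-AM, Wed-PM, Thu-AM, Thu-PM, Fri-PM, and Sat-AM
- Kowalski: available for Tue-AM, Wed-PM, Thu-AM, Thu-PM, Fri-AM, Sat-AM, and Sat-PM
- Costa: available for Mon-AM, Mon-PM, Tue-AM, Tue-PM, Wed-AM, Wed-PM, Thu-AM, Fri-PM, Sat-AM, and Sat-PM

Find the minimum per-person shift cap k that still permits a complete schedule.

With 8 assistants and 16 worker-slots to fill, someone must work at least ⌈16/8⌉ = 2 shifts, so k ≥ 2.
k = 2 works: Mon-AM→Huang, Mon-PM→Zhao+Costa, Tue-AM→Ueda, Tue-PM→Okafor, Wed-AM→Reyes, Wed-PM→Ueda, Thu-AM→Espinoza, Thu-PM→Huang, Fri-AM→Okafor+Reyes, Fri-PM→Zhao, Sat-AM→Kowalski+Costa, Sat-PM→Espinoza+Kowalski.
Loads: Huang 2, Okafor 2, Ueda 2, Reyes 2, Espinoza 2, Zhao 2, Kowalski 2, Costa 2 — all ≤ 2.

2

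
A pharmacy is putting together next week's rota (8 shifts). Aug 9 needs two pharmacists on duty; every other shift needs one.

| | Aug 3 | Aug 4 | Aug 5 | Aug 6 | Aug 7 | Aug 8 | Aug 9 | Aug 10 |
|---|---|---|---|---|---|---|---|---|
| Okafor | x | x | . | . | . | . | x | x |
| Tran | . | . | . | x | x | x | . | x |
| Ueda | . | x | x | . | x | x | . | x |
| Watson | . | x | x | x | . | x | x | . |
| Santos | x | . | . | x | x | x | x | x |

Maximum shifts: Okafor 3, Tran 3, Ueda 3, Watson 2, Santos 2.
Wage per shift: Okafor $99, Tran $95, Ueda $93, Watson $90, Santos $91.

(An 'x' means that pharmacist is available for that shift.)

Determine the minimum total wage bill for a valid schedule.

$831

Picking the cheapest available pharmacist for each shift independently would cost $814, but that ignores the shift limits.
An optimal schedule: Aug 3→Santos, Aug 4→Ueda, Aug 5→Watson, Aug 6→Tran, Aug 7→Ueda, Aug 8→Ueda, Aug 9→Watson+Santos, Aug 10→Tran.
Total: 91 + 93 + 90 + 95 + 93 + 93 + 90 + 91 + 95 = $831.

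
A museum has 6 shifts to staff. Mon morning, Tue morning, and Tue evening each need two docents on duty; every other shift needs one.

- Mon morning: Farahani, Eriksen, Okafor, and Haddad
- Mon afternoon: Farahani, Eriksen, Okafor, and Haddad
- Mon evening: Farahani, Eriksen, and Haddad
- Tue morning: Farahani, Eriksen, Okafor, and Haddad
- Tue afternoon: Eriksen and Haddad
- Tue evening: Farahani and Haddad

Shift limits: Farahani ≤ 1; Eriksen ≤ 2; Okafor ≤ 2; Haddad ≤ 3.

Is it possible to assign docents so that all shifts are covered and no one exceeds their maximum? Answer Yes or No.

Total capacity is 1+2+2+3 = 8 but 9 worker-slots are needed — infeasible.

No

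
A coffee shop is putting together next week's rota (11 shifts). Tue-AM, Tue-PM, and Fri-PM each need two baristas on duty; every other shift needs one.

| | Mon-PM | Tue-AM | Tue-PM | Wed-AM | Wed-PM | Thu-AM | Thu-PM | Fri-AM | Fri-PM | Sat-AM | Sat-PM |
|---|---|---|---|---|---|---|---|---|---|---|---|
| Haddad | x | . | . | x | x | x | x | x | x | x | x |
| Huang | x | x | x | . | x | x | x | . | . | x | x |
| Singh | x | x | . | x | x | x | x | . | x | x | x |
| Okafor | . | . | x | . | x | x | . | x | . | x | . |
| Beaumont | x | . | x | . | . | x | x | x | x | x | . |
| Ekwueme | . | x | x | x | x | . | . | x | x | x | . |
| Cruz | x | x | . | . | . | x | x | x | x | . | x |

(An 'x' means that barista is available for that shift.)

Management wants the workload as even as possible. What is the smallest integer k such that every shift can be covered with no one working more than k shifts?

2

With 7 baristas and 14 worker-slots to fill, someone must work at least ⌈14/7⌉ = 2 shifts, so k ≥ 2.
k = 2 works: Mon-PM→Huang, Tue-AM→Singh+Ekwueme, Tue-PM→Okafor+Beaumont, Wed-AM→Haddad, Wed-PM→Huang, Thu-AM→Cruz, Thu-PM→Singh, Fri-AM→Okafor, Fri-PM→Ekwueme+Cruz, Sat-AM→Beaumont, Sat-PM→Haddad.
Loads: Haddad 2, Huang 2, Singh 2, Okafor 2, Beaumont 2, Ekwueme 2, Cruz 2 — all ≤ 2.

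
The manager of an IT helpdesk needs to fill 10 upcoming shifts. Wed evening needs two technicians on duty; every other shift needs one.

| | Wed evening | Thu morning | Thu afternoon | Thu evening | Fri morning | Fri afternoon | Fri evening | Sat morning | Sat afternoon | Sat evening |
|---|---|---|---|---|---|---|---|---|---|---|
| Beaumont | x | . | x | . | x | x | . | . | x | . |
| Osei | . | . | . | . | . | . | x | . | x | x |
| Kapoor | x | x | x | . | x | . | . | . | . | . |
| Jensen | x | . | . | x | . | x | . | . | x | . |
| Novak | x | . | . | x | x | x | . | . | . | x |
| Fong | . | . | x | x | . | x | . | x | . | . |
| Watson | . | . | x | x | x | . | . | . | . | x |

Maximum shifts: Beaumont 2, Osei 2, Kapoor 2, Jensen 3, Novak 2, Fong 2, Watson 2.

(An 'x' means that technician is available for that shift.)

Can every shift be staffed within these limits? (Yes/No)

Yes

Thu morning can only be covered by Kapoor, so that assignment is forced.
Fri evening can only be covered by Osei, so that assignment is forced.
Sat morning can only be covered by Fong, so that assignment is forced.
One valid schedule: Wed evening→Jensen+Novak, Thu morning→Kapoor, Thu afternoon→Beaumont, Thu evening→Jensen, Fri morning→Kapoor, Fri afternoon→Jensen, Fri evening→Osei, Sat morning→Fong, Sat afternoon→Beaumont, Sat evening→Osei.
Loads: Beaumont 2/2, Osei 2/2, Kapoor 2/2, Jensen 3/3, Novak 1/2, Fong 1/2, Watson 0/2 — all within limits.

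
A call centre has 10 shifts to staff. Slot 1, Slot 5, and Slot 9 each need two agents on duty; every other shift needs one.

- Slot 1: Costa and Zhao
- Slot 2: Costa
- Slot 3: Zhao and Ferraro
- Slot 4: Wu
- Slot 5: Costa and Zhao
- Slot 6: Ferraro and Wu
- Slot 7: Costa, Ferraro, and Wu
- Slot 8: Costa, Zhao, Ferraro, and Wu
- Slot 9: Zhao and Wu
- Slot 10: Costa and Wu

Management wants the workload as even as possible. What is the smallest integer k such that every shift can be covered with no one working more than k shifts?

With 4 agents and 13 worker-slots to fill, someone must work at least ⌈13/4⌉ = 4 shifts, so k ≥ 4.
k = 4 works: Slot 1→Costa+Zhao, Slot 2→Costa, Slot 3→Zhao, Slot 4→Wu, Slot 5→Costa+Zhao, Slot 6→Ferraro, Slot 7→Ferraro, Slot 8→Ferraro, Slot 9→Zhao+Wu, Slot 10→Costa.
Loads: Costa 4, Zhao 4, Ferraro 3, Wu 2 — all ≤ 4.

4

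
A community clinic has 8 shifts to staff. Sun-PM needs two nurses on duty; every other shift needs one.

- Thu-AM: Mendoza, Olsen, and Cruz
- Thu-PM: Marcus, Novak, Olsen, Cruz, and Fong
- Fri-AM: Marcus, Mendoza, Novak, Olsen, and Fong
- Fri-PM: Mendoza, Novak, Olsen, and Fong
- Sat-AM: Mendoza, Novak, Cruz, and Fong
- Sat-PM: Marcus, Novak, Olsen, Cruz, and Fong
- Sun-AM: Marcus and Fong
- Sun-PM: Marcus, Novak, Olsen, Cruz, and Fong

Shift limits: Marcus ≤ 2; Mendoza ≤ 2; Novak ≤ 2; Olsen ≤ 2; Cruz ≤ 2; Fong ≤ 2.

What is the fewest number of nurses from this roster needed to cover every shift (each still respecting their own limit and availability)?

9 slots to fill and no one can take more than 2, so at least ⌈9/2⌉ = 5 nurses are needed.
Marcus, Mendoza, Novak, Olsen, and Cruz alone can cover everything: Thu-AM→Mendoza, Thu-PM→Marcus, Fri-AM→Novak, Fri-PM→Mendoza, Sat-AM→Novak, Sat-PM→Olsen, Sun-AM→Marcus, Sun-PM→Olsen+Cruz.

5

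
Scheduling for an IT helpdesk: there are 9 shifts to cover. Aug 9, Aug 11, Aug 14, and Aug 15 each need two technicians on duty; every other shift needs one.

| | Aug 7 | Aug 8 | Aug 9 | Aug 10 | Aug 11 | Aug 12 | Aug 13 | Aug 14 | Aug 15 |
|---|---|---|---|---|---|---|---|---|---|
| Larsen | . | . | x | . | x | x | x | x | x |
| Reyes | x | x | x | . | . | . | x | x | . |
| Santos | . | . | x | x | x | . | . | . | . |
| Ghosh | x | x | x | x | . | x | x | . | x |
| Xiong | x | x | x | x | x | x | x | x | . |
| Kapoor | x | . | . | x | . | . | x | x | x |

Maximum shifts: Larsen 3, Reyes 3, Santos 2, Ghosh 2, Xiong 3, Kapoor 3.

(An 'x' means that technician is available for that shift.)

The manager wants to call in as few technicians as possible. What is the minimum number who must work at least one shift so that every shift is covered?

13 slots to fill and no one can take more than 3, so at least ⌈13/3⌉ = 5 technicians are needed.
Larsen, Reyes, Santos, Ghosh, and Xiong alone can cover everything: Aug 7→Reyes, Aug 8→Reyes, Aug 9→Ghosh+Xiong, Aug 10→Santos, Aug 11→Larsen+Santos, Aug 12→Larsen, Aug 13→Xiong, Aug 14→Reyes+Xiong, Aug 15→Larsen+Ghosh.

5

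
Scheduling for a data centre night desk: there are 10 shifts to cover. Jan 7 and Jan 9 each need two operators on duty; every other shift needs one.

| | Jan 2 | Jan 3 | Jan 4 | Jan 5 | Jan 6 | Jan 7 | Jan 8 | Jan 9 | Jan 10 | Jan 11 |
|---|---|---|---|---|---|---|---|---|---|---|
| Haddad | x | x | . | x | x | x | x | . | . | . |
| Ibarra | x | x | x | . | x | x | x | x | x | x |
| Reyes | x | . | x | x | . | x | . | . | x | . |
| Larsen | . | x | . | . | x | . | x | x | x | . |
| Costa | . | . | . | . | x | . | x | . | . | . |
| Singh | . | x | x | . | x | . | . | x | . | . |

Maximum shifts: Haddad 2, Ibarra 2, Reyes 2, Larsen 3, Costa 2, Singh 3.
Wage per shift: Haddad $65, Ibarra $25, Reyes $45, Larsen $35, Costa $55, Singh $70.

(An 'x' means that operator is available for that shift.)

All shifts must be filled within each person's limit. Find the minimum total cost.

Jan 11 can only be covered by Ibarra, so that assignment is forced.
Picking the cheapest available operator for each shift independently would cost $350, but that ignores the shift limits.
An optimal schedule: Jan 2→Haddad, Jan 3→Larsen, Jan 4→Reyes, Jan 5→Haddad, Jan 6→Costa, Jan 7→Ibarra+Reyes, Jan 8→Costa, Jan 9→Larsen+Singh, Jan 10→Larsen, Jan 11→Ibarra.
Total: 65 + 35 + 45 + 65 + 55 + 25 + 45 + 55 + 35 + 70 + 35 + 25 = $555.

$555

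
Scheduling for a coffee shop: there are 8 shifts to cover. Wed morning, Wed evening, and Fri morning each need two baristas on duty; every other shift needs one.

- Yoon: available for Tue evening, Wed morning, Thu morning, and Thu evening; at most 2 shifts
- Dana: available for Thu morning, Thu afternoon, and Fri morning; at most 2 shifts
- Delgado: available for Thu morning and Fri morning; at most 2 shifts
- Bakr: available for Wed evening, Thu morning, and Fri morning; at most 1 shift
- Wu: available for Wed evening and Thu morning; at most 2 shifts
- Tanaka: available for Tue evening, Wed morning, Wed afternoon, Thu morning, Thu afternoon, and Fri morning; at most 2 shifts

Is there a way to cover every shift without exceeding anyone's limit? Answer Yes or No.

No

Total capacity is 11 and 11 slots are needed, so capacity alone doesn't rule it out.
Shifts {Tue evening, Wed morning, Wed afternoon, Thu evening} need 5 worker-slots in total, but the baristas available for any of those shifts (Yoon and Tanaka) can supply at most 4 among them. So no valid schedule exists.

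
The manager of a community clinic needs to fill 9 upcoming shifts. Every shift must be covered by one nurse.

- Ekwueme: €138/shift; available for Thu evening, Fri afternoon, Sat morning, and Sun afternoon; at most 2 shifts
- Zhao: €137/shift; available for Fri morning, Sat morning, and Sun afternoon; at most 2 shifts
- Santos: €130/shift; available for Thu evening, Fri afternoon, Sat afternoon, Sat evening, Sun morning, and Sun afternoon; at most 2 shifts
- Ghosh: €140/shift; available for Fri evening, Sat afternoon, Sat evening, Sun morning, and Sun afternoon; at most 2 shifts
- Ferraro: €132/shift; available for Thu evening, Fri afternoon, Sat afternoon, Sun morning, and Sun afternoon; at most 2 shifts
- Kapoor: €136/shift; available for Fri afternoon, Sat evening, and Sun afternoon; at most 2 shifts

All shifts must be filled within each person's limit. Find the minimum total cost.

Fri morning can only be covered by Zhao, so that assignment is forced.
Fri evening can only be covered by Ghosh, so that assignment is forced.
Picking the cheapest available nurse for each shift independently would cost €1194, but that ignores the shift limits.
An optimal schedule: Thu evening→Santos, Fri morning→Zhao, Fri afternoon→Ferraro, Fri evening→Ghosh, Sat morning→Zhao, Sat afternoon→Santos, Sat evening→Kapoor, Sun morning→Ferraro, Sun afternoon→Kapoor.
Total: 130 + 137 + 132 + 140 + 137 + 130 + 136 + 132 + 136 = €1210.

€1210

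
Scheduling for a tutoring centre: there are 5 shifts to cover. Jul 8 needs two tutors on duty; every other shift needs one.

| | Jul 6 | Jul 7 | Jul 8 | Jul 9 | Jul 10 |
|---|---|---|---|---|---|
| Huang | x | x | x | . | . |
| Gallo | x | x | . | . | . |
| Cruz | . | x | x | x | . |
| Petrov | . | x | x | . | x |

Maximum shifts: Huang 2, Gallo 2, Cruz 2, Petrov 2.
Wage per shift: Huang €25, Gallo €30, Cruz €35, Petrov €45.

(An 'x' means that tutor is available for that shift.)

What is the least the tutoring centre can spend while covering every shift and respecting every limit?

€195

Jul 9 can only be covered by Cruz, so that assignment is forced.
Jul 10 can only be covered by Petrov, so that assignment is forced.
Picking the cheapest available tutor for each shift independently would cost €190, but that ignores the shift limits.
An optimal schedule: Jul 6→Huang, Jul 7→Gallo, Jul 8→Huang+Cruz, Jul 9→Cruz, Jul 10→Petrov.
Total: 25 + 30 + 25 + 35 + 35 + 45 = €195.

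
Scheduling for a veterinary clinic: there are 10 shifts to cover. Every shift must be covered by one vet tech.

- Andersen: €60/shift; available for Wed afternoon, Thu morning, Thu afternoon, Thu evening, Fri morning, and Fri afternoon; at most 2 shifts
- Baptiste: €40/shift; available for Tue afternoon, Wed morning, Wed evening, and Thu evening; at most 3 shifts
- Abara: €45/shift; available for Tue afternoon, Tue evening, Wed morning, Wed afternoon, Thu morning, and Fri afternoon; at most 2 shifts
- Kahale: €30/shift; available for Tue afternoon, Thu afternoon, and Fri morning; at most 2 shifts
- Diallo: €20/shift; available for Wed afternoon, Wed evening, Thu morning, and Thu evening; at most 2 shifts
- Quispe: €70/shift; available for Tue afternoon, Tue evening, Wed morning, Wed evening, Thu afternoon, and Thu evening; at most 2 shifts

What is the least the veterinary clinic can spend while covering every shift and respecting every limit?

Picking the cheapest available vet tech for each shift independently would cost €300, but that ignores the shift limits.
An optimal schedule: Tue afternoon→Baptiste, Tue evening→Abara, Wed morning→Baptiste, Wed afternoon→Diallo, Wed evening→Diallo, Thu morning→Andersen, Thu afternoon→Kahale, Thu evening→Baptiste, Fri morning→Kahale, Fri afternoon→Abara.
Total: 40 + 45 + 40 + 20 + 20 + 60 + 30 + 40 + 30 + 45 = €370.

€370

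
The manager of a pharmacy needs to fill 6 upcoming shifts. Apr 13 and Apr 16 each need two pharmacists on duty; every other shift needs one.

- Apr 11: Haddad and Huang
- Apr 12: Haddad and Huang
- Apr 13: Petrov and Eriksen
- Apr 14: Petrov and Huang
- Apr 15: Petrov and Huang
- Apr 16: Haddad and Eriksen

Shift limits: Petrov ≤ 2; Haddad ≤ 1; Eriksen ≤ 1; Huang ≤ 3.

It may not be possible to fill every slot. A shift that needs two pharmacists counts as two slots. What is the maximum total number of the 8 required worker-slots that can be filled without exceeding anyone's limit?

Total capacity across all pharmacists is 2+1+1+3 = 7, and 8 slots are needed, so at most 7 can be filled.
An assignment achieving 7: Apr 11→Huang, Apr 12→Huang, Apr 13→Petrov+Eriksen, Apr 14→Petrov, Apr 15→Huang, Apr 16→Haddad.
Loads: Petrov 2/2, Haddad 1/1, Eriksen 1/1, Huang 3/3.

7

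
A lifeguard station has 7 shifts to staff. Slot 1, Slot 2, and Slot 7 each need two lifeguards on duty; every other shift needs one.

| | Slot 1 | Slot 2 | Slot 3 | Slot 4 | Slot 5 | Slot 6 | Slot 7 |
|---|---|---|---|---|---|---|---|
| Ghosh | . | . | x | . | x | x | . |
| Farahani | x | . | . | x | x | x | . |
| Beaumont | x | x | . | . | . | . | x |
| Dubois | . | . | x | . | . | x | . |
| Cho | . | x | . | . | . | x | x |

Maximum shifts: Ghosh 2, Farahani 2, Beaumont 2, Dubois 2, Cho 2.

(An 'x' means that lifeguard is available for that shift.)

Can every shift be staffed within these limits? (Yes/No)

Total capacity is 10 and 10 slots are needed, so capacity alone doesn't rule it out.
Shifts {Slot 1, Slot 2, Slot 7} need 6 worker-slots in total, but the lifeguards available for any of those shifts (Farahani, Beaumont, and Cho) can supply at most 5 among them. So no valid schedule exists.

No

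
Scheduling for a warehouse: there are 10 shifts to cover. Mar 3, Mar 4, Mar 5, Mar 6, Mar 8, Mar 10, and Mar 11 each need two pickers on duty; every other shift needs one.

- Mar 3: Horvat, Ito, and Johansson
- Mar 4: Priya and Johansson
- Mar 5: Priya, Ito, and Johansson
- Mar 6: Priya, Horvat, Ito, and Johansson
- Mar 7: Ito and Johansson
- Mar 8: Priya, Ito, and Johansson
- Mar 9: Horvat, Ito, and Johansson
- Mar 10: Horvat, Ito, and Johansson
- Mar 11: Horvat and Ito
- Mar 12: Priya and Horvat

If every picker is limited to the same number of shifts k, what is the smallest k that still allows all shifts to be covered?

5

With 4 pickers and 17 worker-slots to fill, someone must work at least ⌈17/4⌉ = 5 shifts, so k ≥ 5.
k = 5 works: Mar 3→Horvat+Ito, Mar 4→Priya+Johansson, Mar 5→Priya+Ito, Mar 6→Priya+Horvat, Mar 7→Ito, Mar 8→Priya+Ito, Mar 9→Horvat, Mar 10→Horvat+Johansson, Mar 11→Horvat+Ito, Mar 12→Priya.
Loads: Priya 5, Horvat 5, Ito 5, Johansson 2 — all ≤ 5.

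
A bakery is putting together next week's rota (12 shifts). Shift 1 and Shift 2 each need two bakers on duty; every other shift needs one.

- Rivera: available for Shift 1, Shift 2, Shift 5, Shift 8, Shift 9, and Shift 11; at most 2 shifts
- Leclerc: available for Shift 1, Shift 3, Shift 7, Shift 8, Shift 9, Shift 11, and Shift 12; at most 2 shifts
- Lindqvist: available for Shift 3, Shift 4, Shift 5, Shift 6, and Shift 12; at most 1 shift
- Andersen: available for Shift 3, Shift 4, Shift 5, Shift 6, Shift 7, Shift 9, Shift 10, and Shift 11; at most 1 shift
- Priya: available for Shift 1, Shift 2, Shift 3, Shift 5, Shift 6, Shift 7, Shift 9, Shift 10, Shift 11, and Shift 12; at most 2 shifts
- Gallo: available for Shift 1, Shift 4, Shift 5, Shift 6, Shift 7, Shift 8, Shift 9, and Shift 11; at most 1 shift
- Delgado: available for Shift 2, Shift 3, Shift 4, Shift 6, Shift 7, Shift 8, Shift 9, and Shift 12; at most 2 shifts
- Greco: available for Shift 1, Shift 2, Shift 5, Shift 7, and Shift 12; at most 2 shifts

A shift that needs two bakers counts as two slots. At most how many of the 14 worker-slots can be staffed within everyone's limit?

Total capacity across all bakers is 2+2+1+1+2+1+2+2 = 13, and 14 slots are needed, so at most 13 can be filled.
An assignment achieving 13: Shift 1→Leclerc+Priya, Shift 2→Rivera+Priya, Shift 3→Leclerc, Shift 4→Lindqvist, Shift 5→Greco, Shift 6→Gallo, Shift 7→Greco, Shift 8→Rivera, Shift 9→Delgado, Shift 10→Andersen, Shift 12→Delgado.
Loads: Rivera 2/2, Leclerc 2/2, Lindqvist 1/1, Andersen 1/1, Priya 2/2, Gallo 1/1, Delgado 2/2, Greco 2/2.

13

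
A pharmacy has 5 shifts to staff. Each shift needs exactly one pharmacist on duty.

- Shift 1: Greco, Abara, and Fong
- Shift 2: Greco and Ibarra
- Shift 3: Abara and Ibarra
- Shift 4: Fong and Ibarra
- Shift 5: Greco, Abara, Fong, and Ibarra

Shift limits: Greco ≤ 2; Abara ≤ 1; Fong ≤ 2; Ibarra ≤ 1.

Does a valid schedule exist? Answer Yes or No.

Yes

One valid schedule: Shift 1→Greco, Shift 2→Greco, Shift 3→Abara, Shift 4→Fong, Shift 5→Fong.
Loads: Greco 2/2, Abara 1/1, Fong 2/2, Ibarra 0/1 — all within limits.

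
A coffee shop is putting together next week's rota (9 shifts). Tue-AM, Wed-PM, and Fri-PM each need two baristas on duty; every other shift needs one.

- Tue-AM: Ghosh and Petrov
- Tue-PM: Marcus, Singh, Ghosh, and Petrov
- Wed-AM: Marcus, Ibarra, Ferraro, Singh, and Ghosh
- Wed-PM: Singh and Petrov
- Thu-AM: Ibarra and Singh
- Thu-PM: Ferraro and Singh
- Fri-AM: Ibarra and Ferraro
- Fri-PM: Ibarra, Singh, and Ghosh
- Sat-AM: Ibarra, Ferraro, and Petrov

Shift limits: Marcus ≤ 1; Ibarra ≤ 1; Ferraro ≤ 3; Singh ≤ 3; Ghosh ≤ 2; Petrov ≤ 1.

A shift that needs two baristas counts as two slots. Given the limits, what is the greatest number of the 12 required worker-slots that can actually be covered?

Total capacity across all baristas is 1+1+3+3+2+1 = 11, and 12 slots are needed, so at most 11 can be filled.
An assignment achieving 11: Tue-AM→Ghosh+Petrov, Tue-PM→Marcus, Wed-AM→Singh, Wed-PM→Singh, Thu-AM→Ibarra, Thu-PM→Ferraro, Fri-AM→Ferraro, Fri-PM→Singh+Ghosh, Sat-AM→Ferraro.
Loads: Marcus 1/1, Ibarra 1/1, Ferraro 3/3, Singh 3/3, Ghosh 2/2, Petrov 1/1.

11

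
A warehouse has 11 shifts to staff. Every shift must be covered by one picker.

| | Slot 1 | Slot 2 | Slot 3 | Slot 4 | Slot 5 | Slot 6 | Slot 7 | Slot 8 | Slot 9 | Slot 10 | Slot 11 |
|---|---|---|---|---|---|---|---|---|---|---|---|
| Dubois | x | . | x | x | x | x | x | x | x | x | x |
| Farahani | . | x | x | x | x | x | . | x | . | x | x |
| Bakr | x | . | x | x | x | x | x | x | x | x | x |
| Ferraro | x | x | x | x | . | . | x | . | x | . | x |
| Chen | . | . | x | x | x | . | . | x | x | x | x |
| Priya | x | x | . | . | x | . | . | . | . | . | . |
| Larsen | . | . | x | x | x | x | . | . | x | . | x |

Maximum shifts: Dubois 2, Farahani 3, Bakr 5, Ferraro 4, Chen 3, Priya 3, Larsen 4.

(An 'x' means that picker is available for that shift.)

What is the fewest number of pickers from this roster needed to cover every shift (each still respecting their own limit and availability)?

3

11 slots to fill and no one can take more than 5, so at least ⌈11/5⌉ = 3 pickers are needed.
Dubois, Bakr, and Ferraro alone can cover everything: Slot 1→Bakr, Slot 2→Ferraro, Slot 3→Bakr, Slot 4→Bakr, Slot 5→Dubois, Slot 6→Dubois, Slot 7→Ferraro, Slot 8→Bakr, Slot 9→Ferraro, Slot 10→Bakr, Slot 11→Ferraro.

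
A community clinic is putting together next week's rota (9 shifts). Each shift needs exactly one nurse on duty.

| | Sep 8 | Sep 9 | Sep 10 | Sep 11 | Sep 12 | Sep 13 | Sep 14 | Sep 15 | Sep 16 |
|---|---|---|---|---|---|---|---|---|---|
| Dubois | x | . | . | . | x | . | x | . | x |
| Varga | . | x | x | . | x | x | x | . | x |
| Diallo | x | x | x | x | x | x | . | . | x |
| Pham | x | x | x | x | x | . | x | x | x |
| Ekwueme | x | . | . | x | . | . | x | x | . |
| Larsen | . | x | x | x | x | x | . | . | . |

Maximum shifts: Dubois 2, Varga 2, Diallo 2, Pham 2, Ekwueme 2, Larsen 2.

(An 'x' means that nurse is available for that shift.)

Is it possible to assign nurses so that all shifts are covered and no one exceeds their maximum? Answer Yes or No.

One valid schedule: Sep 8→Dubois, Sep 9→Varga, Sep 10→Diallo, Sep 11→Diallo, Sep 12→Larsen, Sep 13→Varga, Sep 14→Dubois, Sep 15→Pham, Sep 16→Pham.
Loads: Dubois 2/2, Varga 2/2, Diallo 2/2, Pham 2/2, Ekwueme 0/2, Larsen 1/2 — all within limits.

Yes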